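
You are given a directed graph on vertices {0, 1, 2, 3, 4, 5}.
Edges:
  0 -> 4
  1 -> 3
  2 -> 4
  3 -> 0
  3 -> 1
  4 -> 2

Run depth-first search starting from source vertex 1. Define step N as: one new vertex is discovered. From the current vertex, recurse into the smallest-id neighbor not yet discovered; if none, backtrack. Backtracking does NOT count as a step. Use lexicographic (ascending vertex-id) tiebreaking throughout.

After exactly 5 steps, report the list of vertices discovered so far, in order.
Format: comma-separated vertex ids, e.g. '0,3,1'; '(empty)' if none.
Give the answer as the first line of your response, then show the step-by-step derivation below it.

1,3,0,4,2

step 1: discover 1; path=1; order=1
step 2: discover 3; path=1>3; order=1,3
step 3: discover 0; path=1>3>0; order=1,3,0
step 4: discover 4; path=1>3>0>4; order=1,3,0,4
step 5: discover 2; path=1>3>0>4>2; order=1,3,0,4,2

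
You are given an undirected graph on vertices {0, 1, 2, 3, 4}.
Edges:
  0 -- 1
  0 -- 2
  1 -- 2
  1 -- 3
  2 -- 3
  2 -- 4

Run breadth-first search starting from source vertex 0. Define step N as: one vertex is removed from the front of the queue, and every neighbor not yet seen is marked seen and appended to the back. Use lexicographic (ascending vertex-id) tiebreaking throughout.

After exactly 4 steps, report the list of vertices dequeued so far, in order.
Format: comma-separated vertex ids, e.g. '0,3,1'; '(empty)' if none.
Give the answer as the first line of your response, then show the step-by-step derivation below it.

0,1,2,3

step 1: dequeue 0; queue=[1,2]; order=0
step 2: dequeue 1; queue=[2,3]; order=0,1
step 3: dequeue 2; queue=[3,4]; order=0,1,2
step 4: dequeue 3; queue=[4]; order=0,1,2,3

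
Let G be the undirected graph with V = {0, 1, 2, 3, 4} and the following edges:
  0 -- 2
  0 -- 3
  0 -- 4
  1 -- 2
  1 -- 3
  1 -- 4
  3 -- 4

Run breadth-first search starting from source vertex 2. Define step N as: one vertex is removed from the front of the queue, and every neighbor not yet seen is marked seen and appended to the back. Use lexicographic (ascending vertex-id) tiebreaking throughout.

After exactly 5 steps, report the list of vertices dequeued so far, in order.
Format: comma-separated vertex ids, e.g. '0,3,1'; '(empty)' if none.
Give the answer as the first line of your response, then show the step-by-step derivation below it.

2,0,1,3,4

step 1: dequeue 2; queue=[0,1]; order=2
step 2: dequeue 0; queue=[1,3,4]; order=2,0
step 3: dequeue 1; queue=[3,4]; order=2,0,1
step 4: dequeue 3; queue=[4]; order=2,0,1,3
step 5: dequeue 4; queue=[(empty)]; order=2,0,1,3,4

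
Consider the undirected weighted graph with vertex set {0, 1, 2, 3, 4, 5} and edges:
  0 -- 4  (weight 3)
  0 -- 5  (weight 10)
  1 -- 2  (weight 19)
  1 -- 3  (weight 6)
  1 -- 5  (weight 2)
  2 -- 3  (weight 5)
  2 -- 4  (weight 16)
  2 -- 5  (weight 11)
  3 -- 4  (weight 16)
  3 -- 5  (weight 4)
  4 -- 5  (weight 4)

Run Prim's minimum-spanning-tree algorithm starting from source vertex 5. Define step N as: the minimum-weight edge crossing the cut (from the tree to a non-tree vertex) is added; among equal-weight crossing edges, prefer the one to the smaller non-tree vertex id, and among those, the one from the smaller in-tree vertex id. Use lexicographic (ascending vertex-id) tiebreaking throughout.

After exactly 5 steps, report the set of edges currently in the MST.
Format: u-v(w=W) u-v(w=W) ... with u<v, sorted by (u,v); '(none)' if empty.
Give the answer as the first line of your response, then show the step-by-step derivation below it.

0-4(w=3) 1-5(w=2) 2-3(w=5) 3-5(w=4) 4-5(w=4)

step 1: add edge 1-5 (w=2); MST = {1-5(w=2)}
step 2: add edge 3-5 (w=4); MST = {1-5(w=2) 3-5(w=4)}
step 3: add edge 4-5 (w=4); MST = {1-5(w=2) 3-5(w=4) 4-5(w=4)}
step 4: add edge 0-4 (w=3); MST = {0-4(w=3) 1-5(w=2) 3-5(w=4) 4-5(w=4)}
step 5: add edge 2-3 (w=5); MST = {0-4(w=3) 1-5(w=2) 2-3(w=5) 3-5(w=4) 4-5(w=4)}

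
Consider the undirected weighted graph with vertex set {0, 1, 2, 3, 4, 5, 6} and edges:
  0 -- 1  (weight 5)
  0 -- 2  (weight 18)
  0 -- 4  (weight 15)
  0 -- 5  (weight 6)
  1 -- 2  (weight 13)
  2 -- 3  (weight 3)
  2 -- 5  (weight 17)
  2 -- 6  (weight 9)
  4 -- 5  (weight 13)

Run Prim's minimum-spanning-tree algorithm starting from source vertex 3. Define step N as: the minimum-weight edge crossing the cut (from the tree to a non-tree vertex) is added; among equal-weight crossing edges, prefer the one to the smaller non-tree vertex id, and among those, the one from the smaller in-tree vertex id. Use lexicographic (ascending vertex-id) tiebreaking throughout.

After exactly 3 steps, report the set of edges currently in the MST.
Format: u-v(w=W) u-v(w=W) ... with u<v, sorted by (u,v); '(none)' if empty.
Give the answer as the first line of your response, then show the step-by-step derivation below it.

1-2(w=13) 2-3(w=3) 2-6(w=9)

step 1: add edge 2-3 (w=3); MST = {2-3(w=3)}
step 2: add edge 2-6 (w=9); MST = {2-3(w=3) 2-6(w=9)}
step 3: add edge 1-2 (w=13); MST = {1-2(w=13) 2-3(w=3) 2-6(w=9)}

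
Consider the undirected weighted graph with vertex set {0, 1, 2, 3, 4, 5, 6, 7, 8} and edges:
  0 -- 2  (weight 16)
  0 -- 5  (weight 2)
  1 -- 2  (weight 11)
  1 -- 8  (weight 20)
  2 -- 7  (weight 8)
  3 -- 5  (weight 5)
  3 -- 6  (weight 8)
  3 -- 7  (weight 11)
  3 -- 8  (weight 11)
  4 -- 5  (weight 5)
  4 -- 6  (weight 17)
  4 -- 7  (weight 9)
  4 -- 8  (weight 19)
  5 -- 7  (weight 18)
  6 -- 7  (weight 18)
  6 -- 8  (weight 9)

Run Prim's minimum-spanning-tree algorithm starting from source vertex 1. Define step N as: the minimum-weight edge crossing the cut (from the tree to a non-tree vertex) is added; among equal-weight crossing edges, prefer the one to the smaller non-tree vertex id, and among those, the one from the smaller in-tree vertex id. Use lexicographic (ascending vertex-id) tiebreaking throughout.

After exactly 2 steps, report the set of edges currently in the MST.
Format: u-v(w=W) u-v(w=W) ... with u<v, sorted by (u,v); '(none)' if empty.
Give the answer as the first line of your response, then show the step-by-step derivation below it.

1-2(w=11) 2-7(w=8)

step 1: add edge 1-2 (w=11); MST = {1-2(w=11)}
step 2: add edge 2-7 (w=8); MST = {1-2(w=11) 2-7(w=8)}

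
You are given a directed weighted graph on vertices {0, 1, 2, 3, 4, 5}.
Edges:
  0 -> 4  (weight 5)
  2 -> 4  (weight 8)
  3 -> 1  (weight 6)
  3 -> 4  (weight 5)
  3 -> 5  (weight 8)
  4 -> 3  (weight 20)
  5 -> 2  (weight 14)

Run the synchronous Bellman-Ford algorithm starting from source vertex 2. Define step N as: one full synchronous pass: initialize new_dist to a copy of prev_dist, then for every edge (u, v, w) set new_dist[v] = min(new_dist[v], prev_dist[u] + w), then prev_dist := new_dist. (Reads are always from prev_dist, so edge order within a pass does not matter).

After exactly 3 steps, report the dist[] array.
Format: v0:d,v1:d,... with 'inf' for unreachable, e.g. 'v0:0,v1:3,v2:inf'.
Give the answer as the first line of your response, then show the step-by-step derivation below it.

v0:inf,v1:34,v2:0,v3:28,v4:8,v5:36

step 1: dist = v0:inf,v1:inf,v2:0,v3:inf,v4:8,v5:inf
step 2: dist = v0:inf,v1:inf,v2:0,v3:28,v4:8,v5:inf
step 3: dist = v0:inf,v1:34,v2:0,v3:28,v4:8,v5:36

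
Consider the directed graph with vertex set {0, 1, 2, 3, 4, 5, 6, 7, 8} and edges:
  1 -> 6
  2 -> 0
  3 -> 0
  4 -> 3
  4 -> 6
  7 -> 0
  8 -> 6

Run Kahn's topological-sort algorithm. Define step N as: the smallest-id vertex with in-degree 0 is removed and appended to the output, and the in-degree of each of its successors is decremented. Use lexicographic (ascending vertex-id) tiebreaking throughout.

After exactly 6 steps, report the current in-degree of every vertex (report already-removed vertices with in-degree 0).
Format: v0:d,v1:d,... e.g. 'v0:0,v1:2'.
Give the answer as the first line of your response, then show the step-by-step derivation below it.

v0:0,v1:0,v2:0,v3:0,v4:0,v5:0,v6:1,v7:0,v8:0

step 1: output 1; order=[1]; indeg=(3,0,0,1,0,0,2,0,0)
step 2: output 2; order=[1,2]; indeg=(2,0,0,1,0,0,2,0,0)
step 3: output 4; order=[1,2,4]; indeg=(2,0,0,0,0,0,1,0,0)
step 4: output 3; order=[1,2,4,3]; indeg=(1,0,0,0,0,0,1,0,0)
step 5: output 5; order=[1,2,4,3,5]; indeg=(1,0,0,0,0,0,1,0,0)
step 6: output 7; order=[1,2,4,3,5,7]; indeg=(0,0,0,0,0,0,1,0,0)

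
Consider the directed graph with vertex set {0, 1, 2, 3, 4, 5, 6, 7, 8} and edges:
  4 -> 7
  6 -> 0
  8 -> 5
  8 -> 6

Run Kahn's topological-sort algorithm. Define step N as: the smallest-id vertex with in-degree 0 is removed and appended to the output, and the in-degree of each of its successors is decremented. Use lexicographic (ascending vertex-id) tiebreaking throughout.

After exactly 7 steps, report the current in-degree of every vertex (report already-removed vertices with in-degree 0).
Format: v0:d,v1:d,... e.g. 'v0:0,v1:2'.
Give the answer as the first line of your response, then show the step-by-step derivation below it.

v0:1,v1:0,v2:0,v3:0,v4:0,v5:0,v6:0,v7:0,v8:0

step 1: output 1; order=[1]; indeg=(1,0,0,0,0,1,1,1,0)
step 2: output 2; order=[1,2]; indeg=(1,0,0,0,0,1,1,1,0)
step 3: output 3; order=[1,2,3]; indeg=(1,0,0,0,0,1,1,1,0)
step 4: output 4; order=[1,2,3,4]; indeg=(1,0,0,0,0,1,1,0,0)
step 5: output 7; order=[1,2,3,4,7]; indeg=(1,0,0,0,0,1,1,0,0)
step 6: output 8; order=[1,2,3,4,7,8]; indeg=(1,0,0,0,0,0,0,0,0)
step 7: output 5; order=[1,2,3,4,7,8,5]; indeg=(1,0,0,0,0,0,0,0,0)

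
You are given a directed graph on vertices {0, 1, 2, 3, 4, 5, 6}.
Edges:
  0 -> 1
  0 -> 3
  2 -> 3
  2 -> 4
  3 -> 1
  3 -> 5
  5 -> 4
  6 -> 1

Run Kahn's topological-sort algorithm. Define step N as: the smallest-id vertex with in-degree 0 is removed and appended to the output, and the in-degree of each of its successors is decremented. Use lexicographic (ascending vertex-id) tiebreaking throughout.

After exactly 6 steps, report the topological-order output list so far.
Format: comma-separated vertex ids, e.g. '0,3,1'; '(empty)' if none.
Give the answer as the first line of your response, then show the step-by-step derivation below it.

0,2,3,5,4,6

step 1: output 0; order=[0]; indeg=(0,2,0,1,2,1,0)
step 2: output 2; order=[0,2]; indeg=(0,2,0,0,1,1,0)
step 3: output 3; order=[0,2,3]; indeg=(0,1,0,0,1,0,0)
step 4: output 5; order=[0,2,3,5]; indeg=(0,1,0,0,0,0,0)
step 5: output 4; order=[0,2,3,5,4]; indeg=(0,1,0,0,0,0,0)
step 6: output 6; order=[0,2,3,5,4,6]; indeg=(0,0,0,0,0,0,0)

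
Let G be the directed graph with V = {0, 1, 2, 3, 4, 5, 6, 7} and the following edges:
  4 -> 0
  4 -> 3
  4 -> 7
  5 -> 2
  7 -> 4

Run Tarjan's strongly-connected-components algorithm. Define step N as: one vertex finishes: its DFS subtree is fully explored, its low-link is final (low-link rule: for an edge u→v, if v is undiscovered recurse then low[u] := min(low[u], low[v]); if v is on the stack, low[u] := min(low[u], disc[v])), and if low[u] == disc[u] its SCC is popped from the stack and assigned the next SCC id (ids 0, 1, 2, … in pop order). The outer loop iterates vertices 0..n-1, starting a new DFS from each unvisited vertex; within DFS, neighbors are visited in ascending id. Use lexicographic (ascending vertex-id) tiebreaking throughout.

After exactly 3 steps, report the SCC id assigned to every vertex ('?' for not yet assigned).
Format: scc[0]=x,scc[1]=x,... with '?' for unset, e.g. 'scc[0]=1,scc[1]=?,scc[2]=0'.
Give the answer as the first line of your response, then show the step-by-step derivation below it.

scc[0]=0,scc[1]=1,scc[2]=2,scc[3]=?,scc[4]=?,scc[5]=?,scc[6]=?,scc[7]=?

step 1: low=(low[0]=0,low[1]=?,low[2]=?,low[3]=?,low[4]=?,low[5]=?,low[6]=?,low[7]=?); scc=(scc[0]=0,scc[1]=?,scc[2]=?,scc[3]=?,scc[4]=?,scc[5]=?,scc[6]=?,scc[7]=?)
step 2: low=(low[0]=0,low[1]=1,low[2]=?,low[3]=?,low[4]=?,low[5]=?,low[6]=?,low[7]=?); scc=(scc[0]=0,scc[1]=1,scc[2]=?,scc[3]=?,scc[4]=?,scc[5]=?,scc[6]=?,scc[7]=?)
step 3: low=(low[0]=0,low[1]=1,low[2]=2,low[3]=?,low[4]=?,low[5]=?,low[6]=?,low[7]=?); scc=(scc[0]=0,scc[1]=1,scc[2]=2,scc[3]=?,scc[4]=?,scc[5]=?,scc[6]=?,scc[7]=?)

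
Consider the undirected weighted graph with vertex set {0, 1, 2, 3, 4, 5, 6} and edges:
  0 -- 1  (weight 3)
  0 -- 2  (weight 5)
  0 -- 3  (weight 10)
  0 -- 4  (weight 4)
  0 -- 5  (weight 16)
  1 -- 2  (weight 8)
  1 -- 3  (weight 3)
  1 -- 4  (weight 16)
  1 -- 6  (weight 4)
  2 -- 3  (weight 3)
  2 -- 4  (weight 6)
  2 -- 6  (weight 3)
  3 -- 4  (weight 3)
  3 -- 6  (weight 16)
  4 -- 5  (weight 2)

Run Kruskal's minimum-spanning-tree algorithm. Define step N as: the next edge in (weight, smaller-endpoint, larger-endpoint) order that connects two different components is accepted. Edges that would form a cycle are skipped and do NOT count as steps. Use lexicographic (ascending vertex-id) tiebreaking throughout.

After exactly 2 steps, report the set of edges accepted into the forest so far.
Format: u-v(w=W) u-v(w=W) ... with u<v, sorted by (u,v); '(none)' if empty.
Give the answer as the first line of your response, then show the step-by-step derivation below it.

0-1(w=3) 4-5(w=2)

step 1: add edge 4-5 (w=2); MST = {4-5(w=2)}
step 2: add edge 0-1 (w=3); MST = {0-1(w=3) 4-5(w=2)}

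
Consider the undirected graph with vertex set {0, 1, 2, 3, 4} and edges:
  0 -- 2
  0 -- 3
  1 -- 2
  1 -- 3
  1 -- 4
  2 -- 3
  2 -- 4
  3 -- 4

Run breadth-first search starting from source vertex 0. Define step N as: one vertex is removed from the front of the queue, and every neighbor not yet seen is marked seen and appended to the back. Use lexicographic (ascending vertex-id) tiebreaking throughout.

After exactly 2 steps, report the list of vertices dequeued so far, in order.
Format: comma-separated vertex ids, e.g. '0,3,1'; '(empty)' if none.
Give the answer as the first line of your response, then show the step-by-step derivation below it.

0,2

step 1: dequeue 0; queue=[2,3]; order=0
step 2: dequeue 2; queue=[3,1,4]; order=0,2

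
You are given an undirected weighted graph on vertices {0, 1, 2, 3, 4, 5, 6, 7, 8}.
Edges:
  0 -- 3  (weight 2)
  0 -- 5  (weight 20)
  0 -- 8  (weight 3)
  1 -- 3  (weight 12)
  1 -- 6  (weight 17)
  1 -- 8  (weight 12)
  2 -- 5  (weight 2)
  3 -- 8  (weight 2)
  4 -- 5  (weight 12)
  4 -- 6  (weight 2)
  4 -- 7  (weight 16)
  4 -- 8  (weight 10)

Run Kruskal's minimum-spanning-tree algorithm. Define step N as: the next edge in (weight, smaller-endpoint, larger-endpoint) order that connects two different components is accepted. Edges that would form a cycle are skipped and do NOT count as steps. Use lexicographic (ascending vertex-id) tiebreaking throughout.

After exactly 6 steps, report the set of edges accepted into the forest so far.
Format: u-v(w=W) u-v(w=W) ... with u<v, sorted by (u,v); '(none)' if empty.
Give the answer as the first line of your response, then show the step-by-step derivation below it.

0-3(w=2) 1-3(w=12) 2-5(w=2) 3-8(w=2) 4-6(w=2) 4-8(w=10)

step 1: add edge 0-3 (w=2); MST = {0-3(w=2)}
step 2: add edge 2-5 (w=2); MST = {0-3(w=2) 2-5(w=2)}
step 3: add edge 3-8 (w=2); MST = {0-3(w=2) 2-5(w=2) 3-8(w=2)}
step 4: add edge 4-6 (w=2); MST = {0-3(w=2) 2-5(w=2) 3-8(w=2) 4-6(w=2)}
step 5: add edge 4-8 (w=10); MST = {0-3(w=2) 2-5(w=2) 3-8(w=2) 4-6(w=2) 4-8(w=10)}
step 6: add edge 1-3 (w=12); MST = {0-3(w=2) 1-3(w=12) 2-5(w=2) 3-8(w=2) 4-6(w=2) 4-8(w=10)}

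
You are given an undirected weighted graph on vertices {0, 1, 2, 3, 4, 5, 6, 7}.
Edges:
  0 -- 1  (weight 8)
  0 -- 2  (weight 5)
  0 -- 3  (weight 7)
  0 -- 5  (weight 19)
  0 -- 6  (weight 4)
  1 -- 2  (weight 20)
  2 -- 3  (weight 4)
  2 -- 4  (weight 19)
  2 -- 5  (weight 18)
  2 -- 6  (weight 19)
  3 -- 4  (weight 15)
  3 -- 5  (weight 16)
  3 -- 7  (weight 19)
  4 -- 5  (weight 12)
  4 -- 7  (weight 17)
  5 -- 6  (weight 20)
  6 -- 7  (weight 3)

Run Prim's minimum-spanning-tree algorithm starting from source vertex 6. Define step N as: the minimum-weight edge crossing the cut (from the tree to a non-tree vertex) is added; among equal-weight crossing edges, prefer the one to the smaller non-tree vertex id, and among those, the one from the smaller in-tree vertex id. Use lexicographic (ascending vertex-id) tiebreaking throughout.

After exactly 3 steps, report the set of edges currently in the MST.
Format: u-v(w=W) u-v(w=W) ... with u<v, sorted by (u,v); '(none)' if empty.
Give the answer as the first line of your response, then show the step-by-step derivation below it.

0-2(w=5) 0-6(w=4) 6-7(w=3)

step 1: add edge 6-7 (w=3); MST = {6-7(w=3)}
step 2: add edge 0-6 (w=4); MST = {0-6(w=4) 6-7(w=3)}
step 3: add edge 0-2 (w=5); MST = {0-2(w=5) 0-6(w=4) 6-7(w=3)}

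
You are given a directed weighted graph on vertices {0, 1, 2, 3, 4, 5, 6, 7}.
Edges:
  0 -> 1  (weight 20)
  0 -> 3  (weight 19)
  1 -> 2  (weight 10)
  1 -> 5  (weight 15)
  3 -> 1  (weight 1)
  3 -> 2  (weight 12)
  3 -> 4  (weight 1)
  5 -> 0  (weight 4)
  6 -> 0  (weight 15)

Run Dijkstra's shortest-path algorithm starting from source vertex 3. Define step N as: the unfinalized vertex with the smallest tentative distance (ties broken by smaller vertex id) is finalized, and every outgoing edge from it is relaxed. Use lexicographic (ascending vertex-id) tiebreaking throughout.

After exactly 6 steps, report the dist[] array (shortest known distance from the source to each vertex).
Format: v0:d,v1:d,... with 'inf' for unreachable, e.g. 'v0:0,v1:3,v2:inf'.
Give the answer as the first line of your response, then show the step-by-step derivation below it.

v0:20,v1:1,v2:11,v3:0,v4:1,v5:16,v6:inf,v7:inf

step 1: dist = v0:inf,v1:1,v2:12,v3:0,v4:1,v5:inf,v6:inf,v7:inf
step 2: dist = v0:inf,v1:1,v2:11,v3:0,v4:1,v5:16,v6:inf,v7:inf
step 3: dist = v0:inf,v1:1,v2:11,v3:0,v4:1,v5:16,v6:inf,v7:inf
step 4: dist = v0:inf,v1:1,v2:11,v3:0,v4:1,v5:16,v6:inf,v7:inf
step 5: dist = v0:20,v1:1,v2:11,v3:0,v4:1,v5:16,v6:inf,v7:inf
step 6: dist = v0:20,v1:1,v2:11,v3:0,v4:1,v5:16,v6:inf,v7:inf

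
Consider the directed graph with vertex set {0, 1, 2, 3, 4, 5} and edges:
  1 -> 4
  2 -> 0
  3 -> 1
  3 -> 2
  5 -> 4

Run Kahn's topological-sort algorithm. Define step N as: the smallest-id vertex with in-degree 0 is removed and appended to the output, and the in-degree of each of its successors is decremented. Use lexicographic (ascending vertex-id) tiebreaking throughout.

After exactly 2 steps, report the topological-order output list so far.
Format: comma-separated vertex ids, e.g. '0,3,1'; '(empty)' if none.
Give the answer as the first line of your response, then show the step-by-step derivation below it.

3,1

step 1: output 3; order=[3]; indeg=(1,0,0,0,2,0)
step 2: output 1; order=[3,1]; indeg=(1,0,0,0,1,0)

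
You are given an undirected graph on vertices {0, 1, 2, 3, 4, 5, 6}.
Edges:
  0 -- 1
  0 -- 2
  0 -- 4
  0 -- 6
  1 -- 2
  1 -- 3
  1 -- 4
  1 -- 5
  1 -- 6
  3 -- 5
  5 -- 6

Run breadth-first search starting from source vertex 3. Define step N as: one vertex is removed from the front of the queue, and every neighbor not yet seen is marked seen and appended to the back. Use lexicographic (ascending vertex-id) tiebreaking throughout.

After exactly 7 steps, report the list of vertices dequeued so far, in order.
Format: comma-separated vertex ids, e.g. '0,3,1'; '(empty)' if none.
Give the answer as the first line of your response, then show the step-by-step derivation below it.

3,1,5,0,2,4,6

step 1: dequeue 3; queue=[1,5]; order=3
step 2: dequeue 1; queue=[5,0,2,4,6]; order=3,1
step 3: dequeue 5; queue=[0,2,4,6]; order=3,1,5
step 4: dequeue 0; queue=[2,4,6]; order=3,1,5,0
step 5: dequeue 2; queue=[4,6]; order=3,1,5,0,2
step 6: dequeue 4; queue=[6]; order=3,1,5,0,2,4
step 7: dequeue 6; queue=[(empty)]; order=3,1,5,0,2,4,6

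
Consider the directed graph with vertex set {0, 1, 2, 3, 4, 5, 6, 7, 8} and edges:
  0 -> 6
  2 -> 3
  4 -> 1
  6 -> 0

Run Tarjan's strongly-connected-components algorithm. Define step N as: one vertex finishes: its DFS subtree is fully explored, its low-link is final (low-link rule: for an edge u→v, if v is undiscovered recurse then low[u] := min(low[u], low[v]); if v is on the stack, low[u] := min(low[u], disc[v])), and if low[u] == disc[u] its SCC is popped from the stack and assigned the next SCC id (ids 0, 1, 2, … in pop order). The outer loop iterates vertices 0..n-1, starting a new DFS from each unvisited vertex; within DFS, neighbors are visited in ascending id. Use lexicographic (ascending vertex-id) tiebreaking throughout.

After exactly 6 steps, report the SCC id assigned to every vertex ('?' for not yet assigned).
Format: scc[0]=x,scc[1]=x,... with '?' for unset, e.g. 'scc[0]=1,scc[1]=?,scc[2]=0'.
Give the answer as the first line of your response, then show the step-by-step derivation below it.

scc[0]=0,scc[1]=1,scc[2]=3,scc[3]=2,scc[4]=4,scc[5]=?,scc[6]=0,scc[7]=?,scc[8]=?

step 1: low=(low[0]=0,low[1]=?,low[2]=?,low[3]=?,low[4]=?,low[5]=?,low[6]=0,low[7]=?,low[8]=?); scc=(scc[0]=?,scc[1]=?,scc[2]=?,scc[3]=?,scc[4]=?,scc[5]=?,scc[6]=?,scc[7]=?,scc[8]=?)
step 2: low=(low[0]=0,low[1]=?,low[2]=?,low[3]=?,low[4]=?,low[5]=?,low[6]=0,low[7]=?,low[8]=?); scc=(scc[0]=0,scc[1]=?,scc[2]=?,scc[3]=?,scc[4]=?,scc[5]=?,scc[6]=0,scc[7]=?,scc[8]=?)
step 3: low=(low[0]=0,low[1]=2,low[2]=?,low[3]=?,low[4]=?,low[5]=?,low[6]=0,low[7]=?,low[8]=?); scc=(scc[0]=0,scc[1]=1,scc[2]=?,scc[3]=?,scc[4]=?,scc[5]=?,scc[6]=0,scc[7]=?,scc[8]=?)
step 4: low=(low[0]=0,low[1]=2,low[2]=3,low[3]=4,low[4]=?,low[5]=?,low[6]=0,low[7]=?,low[8]=?); scc=(scc[0]=0,scc[1]=1,scc[2]=?,scc[3]=2,scc[4]=?,scc[5]=?,scc[6]=0,scc[7]=?,scc[8]=?)
step 5: low=(low[0]=0,low[1]=2,low[2]=3,low[3]=4,low[4]=?,low[5]=?,low[6]=0,low[7]=?,low[8]=?); scc=(scc[0]=0,scc[1]=1,scc[2]=3,scc[3]=2,scc[4]=?,scc[5]=?,scc[6]=0,scc[7]=?,scc[8]=?)
step 6: low=(low[0]=0,low[1]=2,low[2]=3,low[3]=4,low[4]=5,low[5]=?,low[6]=0,low[7]=?,low[8]=?); scc=(scc[0]=0,scc[1]=1,scc[2]=3,scc[3]=2,scc[4]=4,scc[5]=?,scc[6]=0,scc[7]=?,scc[8]=?)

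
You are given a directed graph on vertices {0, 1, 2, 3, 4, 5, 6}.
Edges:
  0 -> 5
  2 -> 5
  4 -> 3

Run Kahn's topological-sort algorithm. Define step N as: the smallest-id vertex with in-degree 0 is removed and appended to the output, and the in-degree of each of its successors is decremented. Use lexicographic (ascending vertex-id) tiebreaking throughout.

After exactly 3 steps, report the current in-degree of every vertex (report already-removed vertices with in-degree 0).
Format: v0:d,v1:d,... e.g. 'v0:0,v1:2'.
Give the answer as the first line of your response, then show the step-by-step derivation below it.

v0:0,v1:0,v2:0,v3:1,v4:0,v5:0,v6:0

step 1: output 0; order=[0]; indeg=(0,0,0,1,0,1,0)
step 2: output 1; order=[0,1]; indeg=(0,0,0,1,0,1,0)
step 3: output 2; order=[0,1,2]; indeg=(0,0,0,1,0,0,0)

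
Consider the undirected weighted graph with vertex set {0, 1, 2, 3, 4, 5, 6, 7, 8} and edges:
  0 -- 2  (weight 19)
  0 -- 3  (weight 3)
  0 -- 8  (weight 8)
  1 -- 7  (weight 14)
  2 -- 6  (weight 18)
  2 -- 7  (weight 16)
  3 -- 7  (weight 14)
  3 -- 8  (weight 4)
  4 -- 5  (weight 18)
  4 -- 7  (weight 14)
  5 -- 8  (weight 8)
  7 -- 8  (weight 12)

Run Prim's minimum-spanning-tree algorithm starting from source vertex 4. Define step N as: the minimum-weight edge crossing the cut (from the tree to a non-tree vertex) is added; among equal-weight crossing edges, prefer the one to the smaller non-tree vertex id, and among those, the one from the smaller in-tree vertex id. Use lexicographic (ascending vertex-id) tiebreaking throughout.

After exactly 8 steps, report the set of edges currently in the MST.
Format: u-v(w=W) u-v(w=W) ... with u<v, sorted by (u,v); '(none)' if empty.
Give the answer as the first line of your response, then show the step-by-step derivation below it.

0-3(w=3) 1-7(w=14) 2-6(w=18) 2-7(w=16) 3-8(w=4) 4-7(w=14) 5-8(w=8) 7-8(w=12)

step 1: add edge 4-7 (w=14); MST = {4-7(w=14)}
step 2: add edge 7-8 (w=12); MST = {4-7(w=14) 7-8(w=12)}
step 3: add edge 3-8 (w=4); MST = {3-8(w=4) 4-7(w=14) 7-8(w=12)}
step 4: add edge 0-3 (w=3); MST = {0-3(w=3) 3-8(w=4) 4-7(w=14) 7-8(w=12)}
step 5: add edge 5-8 (w=8); MST = {0-3(w=3) 3-8(w=4) 4-7(w=14) 5-8(w=8) 7-8(w=12)}
step 6: add edge 1-7 (w=14); MST = {0-3(w=3) 1-7(w=14) 3-8(w=4) 4-7(w=14) 5-8(w=8) 7-8(w=12)}
step 7: add edge 2-7 (w=16); MST = {0-3(w=3) 1-7(w=14) 2-7(w=16) 3-8(w=4) 4-7(w=14) 5-8(w=8) 7-8(w=12)}
step 8: add edge 2-6 (w=18); MST = {0-3(w=3) 1-7(w=14) 2-6(w=18) 2-7(w=16) 3-8(w=4) 4-7(w=14) 5-8(w=8) 7-8(w=12)}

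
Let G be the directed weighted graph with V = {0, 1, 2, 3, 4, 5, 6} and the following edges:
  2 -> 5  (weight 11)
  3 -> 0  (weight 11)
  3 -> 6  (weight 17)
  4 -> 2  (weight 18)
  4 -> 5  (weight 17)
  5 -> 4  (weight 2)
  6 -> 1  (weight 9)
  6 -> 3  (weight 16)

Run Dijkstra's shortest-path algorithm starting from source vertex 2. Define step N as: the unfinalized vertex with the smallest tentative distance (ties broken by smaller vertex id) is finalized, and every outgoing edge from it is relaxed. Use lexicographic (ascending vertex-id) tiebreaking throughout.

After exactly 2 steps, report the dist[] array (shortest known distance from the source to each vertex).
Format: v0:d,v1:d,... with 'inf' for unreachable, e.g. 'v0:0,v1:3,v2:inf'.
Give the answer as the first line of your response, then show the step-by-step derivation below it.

v0:inf,v1:inf,v2:0,v3:inf,v4:13,v5:11,v6:inf

step 1: dist = v0:inf,v1:inf,v2:0,v3:inf,v4:inf,v5:11,v6:inf
step 2: dist = v0:inf,v1:inf,v2:0,v3:inf,v4:13,v5:11,v6:inf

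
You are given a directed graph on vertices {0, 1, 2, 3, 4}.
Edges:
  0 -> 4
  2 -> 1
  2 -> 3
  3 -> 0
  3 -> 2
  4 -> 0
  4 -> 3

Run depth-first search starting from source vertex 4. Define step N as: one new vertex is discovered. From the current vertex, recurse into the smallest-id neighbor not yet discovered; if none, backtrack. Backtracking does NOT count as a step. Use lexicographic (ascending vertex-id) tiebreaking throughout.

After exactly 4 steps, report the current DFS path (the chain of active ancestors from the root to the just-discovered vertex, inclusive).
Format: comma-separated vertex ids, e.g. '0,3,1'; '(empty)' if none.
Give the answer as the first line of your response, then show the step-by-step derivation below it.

4,3,2

step 1: discover 4; path=4; order=4
step 2: discover 0; path=4>0; order=4,0
step 3: discover 3; path=4>3; order=4,0,3
step 4: discover 2; path=4>3>2; order=4,0,3,2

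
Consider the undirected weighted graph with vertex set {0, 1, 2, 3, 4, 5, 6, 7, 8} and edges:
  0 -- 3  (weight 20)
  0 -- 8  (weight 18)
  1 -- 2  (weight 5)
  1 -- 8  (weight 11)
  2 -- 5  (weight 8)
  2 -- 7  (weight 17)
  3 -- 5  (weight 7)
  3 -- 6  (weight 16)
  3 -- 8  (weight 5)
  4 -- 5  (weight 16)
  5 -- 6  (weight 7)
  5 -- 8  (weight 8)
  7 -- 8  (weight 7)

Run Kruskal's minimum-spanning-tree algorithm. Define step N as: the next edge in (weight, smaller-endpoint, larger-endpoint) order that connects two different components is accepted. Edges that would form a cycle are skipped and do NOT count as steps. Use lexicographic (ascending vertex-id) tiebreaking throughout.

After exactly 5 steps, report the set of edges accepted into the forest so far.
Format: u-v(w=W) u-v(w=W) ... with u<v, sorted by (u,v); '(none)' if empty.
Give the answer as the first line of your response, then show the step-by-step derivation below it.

1-2(w=5) 3-5(w=7) 3-8(w=5) 5-6(w=7) 7-8(w=7)

step 1: add edge 1-2 (w=5); MST = {1-2(w=5)}
step 2: add edge 3-8 (w=5); MST = {1-2(w=5) 3-8(w=5)}
step 3: add edge 3-5 (w=7); MST = {1-2(w=5) 3-5(w=7) 3-8(w=5)}
step 4: add edge 5-6 (w=7); MST = {1-2(w=5) 3-5(w=7) 3-8(w=5) 5-6(w=7)}
step 5: add edge 7-8 (w=7); MST = {1-2(w=5) 3-5(w=7) 3-8(w=5) 5-6(w=7) 7-8(w=7)}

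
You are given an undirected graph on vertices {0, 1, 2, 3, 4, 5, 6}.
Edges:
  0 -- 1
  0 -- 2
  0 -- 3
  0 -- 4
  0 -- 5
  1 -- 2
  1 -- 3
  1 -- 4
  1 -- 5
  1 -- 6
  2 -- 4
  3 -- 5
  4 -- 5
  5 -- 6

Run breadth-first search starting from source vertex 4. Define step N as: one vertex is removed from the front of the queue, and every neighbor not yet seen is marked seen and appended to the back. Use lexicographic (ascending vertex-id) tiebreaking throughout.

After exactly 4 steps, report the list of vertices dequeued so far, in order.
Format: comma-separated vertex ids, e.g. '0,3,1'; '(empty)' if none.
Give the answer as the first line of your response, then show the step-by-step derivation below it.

4,0,1,2

step 1: dequeue 4; queue=[0,1,2,5]; order=4
step 2: dequeue 0; queue=[1,2,5,3]; order=4,0
step 3: dequeue 1; queue=[2,5,3,6]; order=4,0,1
step 4: dequeue 2; queue=[5,3,6]; order=4,0,1,2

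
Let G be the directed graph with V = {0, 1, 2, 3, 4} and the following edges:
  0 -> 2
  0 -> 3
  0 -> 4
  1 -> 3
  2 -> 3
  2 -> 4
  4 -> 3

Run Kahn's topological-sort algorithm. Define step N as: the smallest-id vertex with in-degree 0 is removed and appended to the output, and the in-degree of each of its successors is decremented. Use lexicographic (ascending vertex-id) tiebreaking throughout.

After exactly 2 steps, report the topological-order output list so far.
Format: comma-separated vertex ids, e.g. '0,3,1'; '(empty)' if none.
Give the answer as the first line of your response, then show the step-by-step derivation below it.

0,1

step 1: output 0; order=[0]; indeg=(0,0,0,3,1)
step 2: output 1; order=[0,1]; indeg=(0,0,0,2,1)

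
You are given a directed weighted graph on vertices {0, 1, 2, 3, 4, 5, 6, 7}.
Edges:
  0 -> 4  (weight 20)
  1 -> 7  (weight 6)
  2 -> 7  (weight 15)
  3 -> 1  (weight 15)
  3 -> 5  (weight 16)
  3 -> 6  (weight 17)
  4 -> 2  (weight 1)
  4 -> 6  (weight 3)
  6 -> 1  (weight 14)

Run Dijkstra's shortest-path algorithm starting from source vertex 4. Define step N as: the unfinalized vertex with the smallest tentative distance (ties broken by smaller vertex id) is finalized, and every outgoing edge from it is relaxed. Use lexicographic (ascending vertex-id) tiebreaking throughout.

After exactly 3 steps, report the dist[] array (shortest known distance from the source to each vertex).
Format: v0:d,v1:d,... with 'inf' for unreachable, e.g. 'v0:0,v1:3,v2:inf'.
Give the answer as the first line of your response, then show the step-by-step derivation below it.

v0:inf,v1:17,v2:1,v3:inf,v4:0,v5:inf,v6:3,v7:16

step 1: dist = v0:inf,v1:inf,v2:1,v3:inf,v4:0,v5:inf,v6:3,v7:inf
step 2: dist = v0:inf,v1:inf,v2:1,v3:inf,v4:0,v5:inf,v6:3,v7:16
step 3: dist = v0:inf,v1:17,v2:1,v3:inf,v4:0,v5:inf,v6:3,v7:16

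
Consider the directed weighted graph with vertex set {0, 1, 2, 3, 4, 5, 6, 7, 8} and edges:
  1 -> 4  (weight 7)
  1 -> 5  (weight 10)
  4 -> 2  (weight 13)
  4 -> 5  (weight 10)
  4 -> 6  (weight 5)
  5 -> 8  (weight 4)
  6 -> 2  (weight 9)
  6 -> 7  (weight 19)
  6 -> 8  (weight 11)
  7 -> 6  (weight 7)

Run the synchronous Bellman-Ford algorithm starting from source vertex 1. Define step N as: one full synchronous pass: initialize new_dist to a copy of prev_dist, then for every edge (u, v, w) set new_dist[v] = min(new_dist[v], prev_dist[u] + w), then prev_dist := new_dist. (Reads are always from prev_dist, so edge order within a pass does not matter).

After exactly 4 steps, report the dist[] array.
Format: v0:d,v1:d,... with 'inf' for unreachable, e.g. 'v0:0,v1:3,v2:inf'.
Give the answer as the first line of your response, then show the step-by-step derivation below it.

v0:inf,v1:0,v2:20,v3:inf,v4:7,v5:10,v6:12,v7:31,v8:14

step 1: dist = v0:inf,v1:0,v2:inf,v3:inf,v4:7,v5:10,v6:inf,v7:inf,v8:inf
step 2: dist = v0:inf,v1:0,v2:20,v3:inf,v4:7,v5:10,v6:12,v7:inf,v8:14
step 3: dist = v0:inf,v1:0,v2:20,v3:inf,v4:7,v5:10,v6:12,v7:31,v8:14
step 4: dist = v0:inf,v1:0,v2:20,v3:inf,v4:7,v5:10,v6:12,v7:31,v8:14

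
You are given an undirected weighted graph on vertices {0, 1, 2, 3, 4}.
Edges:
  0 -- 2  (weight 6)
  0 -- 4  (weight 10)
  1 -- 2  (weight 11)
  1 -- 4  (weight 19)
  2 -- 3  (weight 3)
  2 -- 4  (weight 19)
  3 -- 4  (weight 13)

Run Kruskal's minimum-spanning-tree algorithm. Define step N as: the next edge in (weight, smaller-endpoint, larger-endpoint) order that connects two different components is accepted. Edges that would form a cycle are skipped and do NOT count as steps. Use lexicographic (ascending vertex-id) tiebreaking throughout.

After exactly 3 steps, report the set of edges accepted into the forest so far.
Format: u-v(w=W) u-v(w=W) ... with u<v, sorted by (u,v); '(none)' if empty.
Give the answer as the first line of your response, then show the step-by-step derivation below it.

0-2(w=6) 0-4(w=10) 2-3(w=3)

step 1: add edge 2-3 (w=3); MST = {2-3(w=3)}
step 2: add edge 0-2 (w=6); MST = {0-2(w=6) 2-3(w=3)}
step 3: add edge 0-4 (w=10); MST = {0-2(w=6) 0-4(w=10) 2-3(w=3)}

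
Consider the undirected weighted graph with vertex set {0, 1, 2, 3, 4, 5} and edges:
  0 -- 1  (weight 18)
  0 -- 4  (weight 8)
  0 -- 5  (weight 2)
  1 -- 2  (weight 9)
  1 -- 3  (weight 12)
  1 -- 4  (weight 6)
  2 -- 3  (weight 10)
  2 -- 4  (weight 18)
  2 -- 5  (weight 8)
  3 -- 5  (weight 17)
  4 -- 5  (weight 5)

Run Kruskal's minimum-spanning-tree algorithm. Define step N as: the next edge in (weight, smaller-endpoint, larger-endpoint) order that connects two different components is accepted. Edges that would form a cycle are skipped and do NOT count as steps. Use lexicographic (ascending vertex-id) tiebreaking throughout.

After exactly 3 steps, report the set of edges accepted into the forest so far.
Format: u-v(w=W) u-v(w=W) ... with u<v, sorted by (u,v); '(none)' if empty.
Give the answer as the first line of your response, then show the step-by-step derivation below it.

0-5(w=2) 1-4(w=6) 4-5(w=5)

step 1: add edge 0-5 (w=2); MST = {0-5(w=2)}
step 2: add edge 4-5 (w=5); MST = {0-5(w=2) 4-5(w=5)}
step 3: add edge 1-4 (w=6); MST = {0-5(w=2) 1-4(w=6) 4-5(w=5)}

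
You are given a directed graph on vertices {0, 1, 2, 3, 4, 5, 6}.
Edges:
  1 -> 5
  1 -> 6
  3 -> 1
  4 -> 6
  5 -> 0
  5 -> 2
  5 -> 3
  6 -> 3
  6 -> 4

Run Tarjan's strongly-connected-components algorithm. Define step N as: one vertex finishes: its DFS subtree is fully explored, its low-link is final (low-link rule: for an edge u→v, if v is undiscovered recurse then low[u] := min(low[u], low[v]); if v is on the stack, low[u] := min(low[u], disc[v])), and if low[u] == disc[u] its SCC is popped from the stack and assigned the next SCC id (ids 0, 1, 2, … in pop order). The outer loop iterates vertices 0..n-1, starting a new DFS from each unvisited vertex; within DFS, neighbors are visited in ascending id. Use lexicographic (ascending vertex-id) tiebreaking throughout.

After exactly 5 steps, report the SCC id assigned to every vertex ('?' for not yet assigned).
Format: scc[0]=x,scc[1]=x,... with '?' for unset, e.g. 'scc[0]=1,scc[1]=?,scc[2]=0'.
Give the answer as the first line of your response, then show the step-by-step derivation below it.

scc[0]=0,scc[1]=?,scc[2]=1,scc[3]=?,scc[4]=?,scc[5]=?,scc[6]=?

step 1: low=(low[0]=0,low[1]=?,low[2]=?,low[3]=?,low[4]=?,low[5]=?,low[6]=?); scc=(scc[0]=0,scc[1]=?,scc[2]=?,scc[3]=?,scc[4]=?,scc[5]=?,scc[6]=?)
step 2: low=(low[0]=0,low[1]=1,low[2]=3,low[3]=?,low[4]=?,low[5]=2,low[6]=?); scc=(scc[0]=0,scc[1]=?,scc[2]=1,scc[3]=?,scc[4]=?,scc[5]=?,scc[6]=?)
step 3: low=(low[0]=0,low[1]=1,low[2]=3,low[3]=1,low[4]=?,low[5]=2,low[6]=?); scc=(scc[0]=0,scc[1]=?,scc[2]=1,scc[3]=?,scc[4]=?,scc[5]=?,scc[6]=?)
step 4: low=(low[0]=0,low[1]=1,low[2]=3,low[3]=1,low[4]=?,low[5]=1,low[6]=?); scc=(scc[0]=0,scc[1]=?,scc[2]=1,scc[3]=?,scc[4]=?,scc[5]=?,scc[6]=?)
step 5: low=(low[0]=0,low[1]=1,low[2]=3,low[3]=1,low[4]=5,low[5]=1,low[6]=4); scc=(scc[0]=0,scc[1]=?,scc[2]=1,scc[3]=?,scc[4]=?,scc[5]=?,scc[6]=?)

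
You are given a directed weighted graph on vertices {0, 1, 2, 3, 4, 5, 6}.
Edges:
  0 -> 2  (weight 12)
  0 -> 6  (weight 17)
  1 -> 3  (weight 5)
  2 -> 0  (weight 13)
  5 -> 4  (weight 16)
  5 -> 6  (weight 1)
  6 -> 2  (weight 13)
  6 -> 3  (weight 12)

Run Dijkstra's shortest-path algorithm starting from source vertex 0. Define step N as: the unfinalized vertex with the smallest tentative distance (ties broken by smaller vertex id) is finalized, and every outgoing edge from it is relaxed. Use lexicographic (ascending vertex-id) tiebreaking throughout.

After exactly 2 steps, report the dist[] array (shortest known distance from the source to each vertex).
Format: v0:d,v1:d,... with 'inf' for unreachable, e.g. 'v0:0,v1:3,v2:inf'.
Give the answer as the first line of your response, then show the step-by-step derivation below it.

v0:0,v1:inf,v2:12,v3:inf,v4:inf,v5:inf,v6:17

step 1: dist = v0:0,v1:inf,v2:12,v3:inf,v4:inf,v5:inf,v6:17
step 2: dist = v0:0,v1:inf,v2:12,v3:inf,v4:inf,v5:inf,v6:17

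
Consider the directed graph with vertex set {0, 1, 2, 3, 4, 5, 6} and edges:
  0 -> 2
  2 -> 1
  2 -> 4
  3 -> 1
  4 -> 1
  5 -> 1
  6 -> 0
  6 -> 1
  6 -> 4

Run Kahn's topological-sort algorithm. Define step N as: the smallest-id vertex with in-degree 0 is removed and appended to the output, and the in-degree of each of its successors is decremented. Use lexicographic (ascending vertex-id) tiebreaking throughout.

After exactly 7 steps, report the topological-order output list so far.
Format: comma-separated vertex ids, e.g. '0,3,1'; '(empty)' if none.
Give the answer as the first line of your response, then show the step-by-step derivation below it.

3,5,6,0,2,4,1

step 1: output 3; order=[3]; indeg=(1,4,1,0,2,0,0)
step 2: output 5; order=[3,5]; indeg=(1,3,1,0,2,0,0)
step 3: output 6; order=[3,5,6]; indeg=(0,2,1,0,1,0,0)
step 4: output 0; order=[3,5,6,0]; indeg=(0,2,0,0,1,0,0)
step 5: output 2; order=[3,5,6,0,2]; indeg=(0,1,0,0,0,0,0)
step 6: output 4; order=[3,5,6,0,2,4]; indeg=(0,0,0,0,0,0,0)
step 7: output 1; order=[3,5,6,0,2,4,1]; indeg=(0,0,0,0,0,0,0)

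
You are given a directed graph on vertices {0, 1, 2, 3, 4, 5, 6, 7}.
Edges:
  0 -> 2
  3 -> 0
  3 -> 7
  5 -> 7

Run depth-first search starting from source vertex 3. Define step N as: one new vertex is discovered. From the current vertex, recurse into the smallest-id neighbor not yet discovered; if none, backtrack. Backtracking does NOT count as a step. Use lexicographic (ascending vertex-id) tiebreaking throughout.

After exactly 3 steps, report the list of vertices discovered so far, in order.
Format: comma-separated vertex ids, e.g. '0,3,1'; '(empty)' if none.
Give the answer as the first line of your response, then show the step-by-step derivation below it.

3,0,2

step 1: discover 3; path=3; order=3
step 2: discover 0; path=3>0; order=3,0
step 3: discover 2; path=3>0>2; order=3,0,2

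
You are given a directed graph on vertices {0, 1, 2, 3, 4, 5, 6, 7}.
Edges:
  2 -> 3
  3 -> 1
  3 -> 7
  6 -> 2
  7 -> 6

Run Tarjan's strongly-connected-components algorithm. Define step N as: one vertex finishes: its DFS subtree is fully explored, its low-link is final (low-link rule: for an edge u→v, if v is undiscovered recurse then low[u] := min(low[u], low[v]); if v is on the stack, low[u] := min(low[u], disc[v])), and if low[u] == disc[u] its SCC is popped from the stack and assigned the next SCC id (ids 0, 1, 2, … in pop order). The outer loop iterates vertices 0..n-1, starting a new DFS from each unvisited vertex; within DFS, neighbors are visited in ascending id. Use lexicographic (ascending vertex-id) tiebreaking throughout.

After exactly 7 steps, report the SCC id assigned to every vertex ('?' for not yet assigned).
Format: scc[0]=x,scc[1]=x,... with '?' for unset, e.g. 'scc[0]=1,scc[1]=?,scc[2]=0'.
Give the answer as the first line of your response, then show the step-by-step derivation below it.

scc[0]=0,scc[1]=1,scc[2]=2,scc[3]=2,scc[4]=3,scc[5]=?,scc[6]=2,scc[7]=2

step 1: low=(low[0]=0,low[1]=?,low[2]=?,low[3]=?,low[4]=?,low[5]=?,low[6]=?,low[7]=?); scc=(scc[0]=0,scc[1]=?,scc[2]=?,scc[3]=?,scc[4]=?,scc[5]=?,scc[6]=?,scc[7]=?)
step 2: low=(low[0]=0,low[1]=1,low[2]=?,low[3]=?,low[4]=?,low[5]=?,low[6]=?,low[7]=?); scc=(scc[0]=0,scc[1]=1,scc[2]=?,scc[3]=?,scc[4]=?,scc[5]=?,scc[6]=?,scc[7]=?)
step 3: low=(low[0]=0,low[1]=1,low[2]=2,low[3]=3,low[4]=?,low[5]=?,low[6]=2,low[7]=4); scc=(scc[0]=0,scc[1]=1,scc[2]=?,scc[3]=?,scc[4]=?,scc[5]=?,scc[6]=?,scc[7]=?)
step 4: low=(low[0]=0,low[1]=1,low[2]=2,low[3]=3,low[4]=?,low[5]=?,low[6]=2,low[7]=2); scc=(scc[0]=0,scc[1]=1,scc[2]=?,scc[3]=?,scc[4]=?,scc[5]=?,scc[6]=?,scc[7]=?)
step 5: low=(low[0]=0,low[1]=1,low[2]=2,low[3]=2,low[4]=?,low[5]=?,low[6]=2,low[7]=2); scc=(scc[0]=0,scc[1]=1,scc[2]=?,scc[3]=?,scc[4]=?,scc[5]=?,scc[6]=?,scc[7]=?)
step 6: low=(low[0]=0,low[1]=1,low[2]=2,low[3]=2,low[4]=?,low[5]=?,low[6]=2,low[7]=2); scc=(scc[0]=0,scc[1]=1,scc[2]=2,scc[3]=2,scc[4]=?,scc[5]=?,scc[6]=2,scc[7]=2)
step 7: low=(low[0]=0,low[1]=1,low[2]=2,low[3]=2,low[4]=6,low[5]=?,low[6]=2,low[7]=2); scc=(scc[0]=0,scc[1]=1,scc[2]=2,scc[3]=2,scc[4]=3,scc[5]=?,scc[6]=2,scc[7]=2)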